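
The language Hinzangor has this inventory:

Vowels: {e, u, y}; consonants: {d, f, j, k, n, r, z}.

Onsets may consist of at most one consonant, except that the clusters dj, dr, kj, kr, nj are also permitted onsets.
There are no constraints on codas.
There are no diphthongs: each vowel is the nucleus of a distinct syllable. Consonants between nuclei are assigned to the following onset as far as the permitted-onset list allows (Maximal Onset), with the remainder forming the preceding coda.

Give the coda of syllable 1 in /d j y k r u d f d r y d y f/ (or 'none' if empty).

none

The vowels are y, u, y, y — 4 nuclei, so 4 syllables.
/y…u/ gap (V1→V2): cluster /kr/ — /kr/ is itself a permitted onset, so the whole cluster goes right; preceding coda = ∅.
/u…y/ gap (V2→V3): /dfdr/ splits as /df/ + /dr/ (/dr/ is the longest suffix that is a licit onset).
/y…y/ gap (V3→V4): /d/ is a single consonant, so it becomes the next onset.
So the parse is djy.krudf.dry.dyf.
Syllable 1 is /djy/: onset /dj/, nucleus /y/, coda ∅.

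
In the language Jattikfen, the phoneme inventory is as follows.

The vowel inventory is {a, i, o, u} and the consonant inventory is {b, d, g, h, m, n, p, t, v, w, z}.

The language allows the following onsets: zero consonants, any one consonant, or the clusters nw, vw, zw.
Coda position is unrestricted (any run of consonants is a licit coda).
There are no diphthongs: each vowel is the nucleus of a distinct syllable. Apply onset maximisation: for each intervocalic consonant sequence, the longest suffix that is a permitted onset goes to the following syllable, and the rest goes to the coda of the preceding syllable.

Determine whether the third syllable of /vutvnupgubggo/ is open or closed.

closed

The vowels are u, u, u, o — 4 nuclei, so 4 syllables.
Between /u/ (V1) and /u/ (V2): cluster /tvn/ — the longest permitted-onset suffix is /n/; onset = /n/, preceding coda = /tv/.
Between /u/ (V2) and /u/ (V3): /pg/ — longest licit onset from the right is /g/, leaving /p/ as coda.
Between /u/ (V3) and /o/ (V4): /bgg/ splits as /bg/ + /g/ (/g/ is the longest suffix that is a licit onset).
Syllabification: vutv.nup.gubg.go.
Syllable 3 is /gubg/ with coda /bg/, so it is closed.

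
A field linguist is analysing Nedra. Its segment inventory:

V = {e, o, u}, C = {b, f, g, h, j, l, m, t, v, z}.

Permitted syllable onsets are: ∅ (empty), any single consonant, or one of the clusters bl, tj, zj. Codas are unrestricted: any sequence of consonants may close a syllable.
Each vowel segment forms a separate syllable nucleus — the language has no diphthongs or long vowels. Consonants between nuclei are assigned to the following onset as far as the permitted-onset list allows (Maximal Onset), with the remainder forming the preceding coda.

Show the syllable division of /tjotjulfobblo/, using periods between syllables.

tjo.tjul.fob.blo

The vowels are o, u, o, o — 4 nuclei, so 4 syllables.
/o…u/ gap (V1→V2): cluster /tj/ — /tj/ is itself a permitted onset, so the whole cluster goes right; preceding coda = ∅.
/u…o/ gap (V2→V3): cluster /lf/ — the longest permitted-onset suffix is /f/; onset = /f/, preceding coda = /l/.
/o…o/ gap (V3→V4): /bbl/ splits as /b/ + /bl/ (/bl/ is the longest suffix that is a licit onset).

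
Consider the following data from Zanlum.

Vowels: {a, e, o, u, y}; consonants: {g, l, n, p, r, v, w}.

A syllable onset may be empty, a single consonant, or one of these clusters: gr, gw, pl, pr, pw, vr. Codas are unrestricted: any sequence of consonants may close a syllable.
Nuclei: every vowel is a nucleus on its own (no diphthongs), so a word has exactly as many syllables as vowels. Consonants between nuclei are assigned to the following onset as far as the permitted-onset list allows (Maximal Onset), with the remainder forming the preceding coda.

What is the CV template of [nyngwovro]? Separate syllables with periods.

CVC.CCV.CCV

Vowels present: y, o, o; each is a nucleus, giving 3 syllables.
σ1/σ2 boundary: /ngw/; trying suffixes from longest down, /gw/ is the first permitted one, so coda /n/ | onset /gw/.
σ2/σ3 boundary: /vr/ — entire cluster is a permitted onset → onset /vr/, coda ∅.
Result: nyn.gwo.vro.
Mapping each syllable to C/V: /nyn/ → CVC, /gwo/ → CCV, /vro/ → CCV.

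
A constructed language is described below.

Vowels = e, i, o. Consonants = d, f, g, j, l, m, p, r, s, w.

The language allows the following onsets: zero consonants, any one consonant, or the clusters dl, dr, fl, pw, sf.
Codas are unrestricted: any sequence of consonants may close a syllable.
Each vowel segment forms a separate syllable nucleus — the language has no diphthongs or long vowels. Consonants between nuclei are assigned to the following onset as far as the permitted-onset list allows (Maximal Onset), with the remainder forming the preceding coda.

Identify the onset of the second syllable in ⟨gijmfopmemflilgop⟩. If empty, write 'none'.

Vowels present: i, o, e, i, o; each is a nucleus, giving 5 syllables.
Between /i/ (V1) and /o/ (V2): cluster /jmf/ — the longest permitted-onset suffix is /f/; onset = /f/, preceding coda = /jm/.
Between /o/ (V2) and /e/ (V3): /pm/; trying suffixes from longest down, /m/ is the first permitted one, so coda /p/ | onset /m/.
Between /e/ (V3) and /i/ (V4): /mfl/ — longest licit onset from the right is /fl/, leaving /m/ as coda.
Between /i/ (V4) and /o/ (V5): /lg/ — longest licit onset from the right is /g/, leaving /l/ as coda.
Syllabification: gijm.fop.mem.flil.gop.
Syllable 2 is /fop/: onset /f/, nucleus /o/, coda /p/.

f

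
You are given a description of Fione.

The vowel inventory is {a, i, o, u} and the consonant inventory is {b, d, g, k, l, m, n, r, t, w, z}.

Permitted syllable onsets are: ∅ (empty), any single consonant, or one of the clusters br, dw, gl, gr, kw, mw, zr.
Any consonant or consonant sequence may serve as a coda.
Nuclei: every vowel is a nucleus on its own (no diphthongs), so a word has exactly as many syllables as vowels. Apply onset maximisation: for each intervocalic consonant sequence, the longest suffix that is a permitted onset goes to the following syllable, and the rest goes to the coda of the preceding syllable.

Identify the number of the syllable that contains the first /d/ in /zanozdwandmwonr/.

Nuclei (vowels): a, o, a, o → 4 syllables.
/a…o/ gap (V1→V2): /n/ → onset of the next syllable (single consonants are always licit onsets).
/o…a/ gap (V2→V3): cluster /zdw/ — the longest permitted-onset suffix is /dw/; onset = /dw/, preceding coda = /z/.
/a…o/ gap (V3→V4): /ndmw/; trying suffixes from longest down, /mw/ is the first permitted one, so coda /nd/ | onset /mw/.
Putting it together: za.noz.dwand.mwonr.
The first /d/ is in the onset of syllable 3 (/dwand/).

3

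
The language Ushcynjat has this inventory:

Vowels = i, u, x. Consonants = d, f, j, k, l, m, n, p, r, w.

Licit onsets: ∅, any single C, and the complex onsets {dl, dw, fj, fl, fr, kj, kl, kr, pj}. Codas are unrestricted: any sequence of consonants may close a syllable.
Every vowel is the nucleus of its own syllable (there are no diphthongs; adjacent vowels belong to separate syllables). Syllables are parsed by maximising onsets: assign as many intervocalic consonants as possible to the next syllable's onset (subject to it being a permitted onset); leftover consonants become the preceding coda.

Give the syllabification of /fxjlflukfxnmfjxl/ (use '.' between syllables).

fxjl.fluk.fxnm.fjxl

The vowels are x, u, x, x — 4 nuclei, so 4 syllables.
/x…u/ gap (V1→V2): /jlfl/ splits as /jl/ + /fl/ (/fl/ is the longest suffix that is a licit onset).
/u…x/ gap (V2→V3): /kf/ — longest licit onset from the right is /f/, leaving /k/ as coda.
/x…x/ gap (V3→V4): /nmfj/ — longest licit onset from the right is /fj/, leaving /nm/ as coda.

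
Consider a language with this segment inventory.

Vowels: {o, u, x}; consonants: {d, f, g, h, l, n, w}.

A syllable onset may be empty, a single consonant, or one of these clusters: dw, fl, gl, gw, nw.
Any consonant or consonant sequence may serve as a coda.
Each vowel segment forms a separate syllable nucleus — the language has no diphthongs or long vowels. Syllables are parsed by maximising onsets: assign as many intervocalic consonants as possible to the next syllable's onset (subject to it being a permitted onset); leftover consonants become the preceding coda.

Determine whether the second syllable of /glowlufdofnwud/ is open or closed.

closed

The vowels are o, u, o, u — 4 nuclei, so 4 syllables.
Between /o/ (V1) and /u/ (V2): /wl/ splits as /w/ + /l/ (/l/ is the longest suffix that is a licit onset).
Between /u/ (V2) and /o/ (V3): cluster /fd/ — the longest permitted-onset suffix is /d/; onset = /d/, preceding coda = /f/.
Between /o/ (V3) and /u/ (V4): cluster /fnw/ — the longest permitted-onset suffix is /nw/; onset = /nw/, preceding coda = /f/.
Syllabification: glow.luf.dof.nwud.
Syllable 2 is /luf/ with coda /f/, so it is closed.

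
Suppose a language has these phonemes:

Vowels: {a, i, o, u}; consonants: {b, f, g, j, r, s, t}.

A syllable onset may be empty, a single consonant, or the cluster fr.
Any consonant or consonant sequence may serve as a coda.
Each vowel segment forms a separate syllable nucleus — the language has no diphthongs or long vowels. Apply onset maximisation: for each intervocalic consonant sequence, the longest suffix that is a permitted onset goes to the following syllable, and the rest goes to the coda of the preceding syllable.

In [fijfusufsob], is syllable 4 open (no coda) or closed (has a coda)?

Vowels present: i, u, u, o; each is a nucleus, giving 4 syllables.
V1 /i/ – V2 /u/: /jf/; trying suffixes from longest down, /f/ is the first permitted one, so coda /j/ | onset /f/.
V2 /u/ – V3 /u/: /s/ → onset of the next syllable (single consonants are always licit onsets).
V3 /u/ – V4 /o/: /fs/ — longest licit onset from the right is /s/, leaving /f/ as coda.
Putting it together: fij.fu.suf.sob.
Syllable 4 is /sob/ with coda /b/, so it is closed.

closed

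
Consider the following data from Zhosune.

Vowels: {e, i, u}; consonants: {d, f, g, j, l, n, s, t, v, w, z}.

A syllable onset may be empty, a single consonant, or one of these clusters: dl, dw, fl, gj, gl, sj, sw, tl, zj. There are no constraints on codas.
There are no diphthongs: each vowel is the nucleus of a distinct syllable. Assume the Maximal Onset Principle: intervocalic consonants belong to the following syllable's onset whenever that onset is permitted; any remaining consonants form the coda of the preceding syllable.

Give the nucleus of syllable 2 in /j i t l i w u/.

The vowels are i, i, u — 3 nuclei, so 3 syllables.
The second nucleus (vowel 2 from the left) is /i/.

i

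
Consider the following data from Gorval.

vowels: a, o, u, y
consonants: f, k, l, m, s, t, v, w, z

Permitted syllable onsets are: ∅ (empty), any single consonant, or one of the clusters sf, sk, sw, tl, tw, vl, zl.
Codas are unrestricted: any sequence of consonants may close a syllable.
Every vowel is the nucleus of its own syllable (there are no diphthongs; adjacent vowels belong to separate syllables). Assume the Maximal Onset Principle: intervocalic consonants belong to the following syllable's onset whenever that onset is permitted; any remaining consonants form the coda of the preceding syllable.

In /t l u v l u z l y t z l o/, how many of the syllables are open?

Vowels present: u, u, y, o; each is a nucleus, giving 4 syllables.
/u…u/ gap (V1→V2): /vl/ is a licit onset in full, so it all attaches to the next syllable.
/u…y/ gap (V2→V3): /zl/ is a licit onset in full, so it all attaches to the next syllable.
/y…o/ gap (V3→V4): /tzl/ splits as /t/ + /zl/ (/zl/ is the longest suffix that is a licit onset).
Result: tlu.vlu.zlyt.zlo.
Classifying each syllable: /tlu/ (open), /vlu/ (open), /zlyt/ (closed), /zlo/ (open).
Open syllables: 3.

3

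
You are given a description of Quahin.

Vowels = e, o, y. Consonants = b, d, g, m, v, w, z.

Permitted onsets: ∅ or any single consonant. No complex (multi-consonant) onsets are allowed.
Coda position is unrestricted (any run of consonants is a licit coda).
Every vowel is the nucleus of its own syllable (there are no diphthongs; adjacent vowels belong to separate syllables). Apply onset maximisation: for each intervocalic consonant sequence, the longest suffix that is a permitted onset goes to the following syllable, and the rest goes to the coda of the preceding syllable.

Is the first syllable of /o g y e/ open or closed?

Vowels present: o, y, e; each is a nucleus, giving 3 syllables.
Between /o/ (V1) and /y/ (V2): just /g/ — single C goes to the following onset.
Between /y/ (V2) and /e/ (V3): no consonants, so the boundary falls immediately after /y/.
So the parse is o.gy.e.
Syllable 1 is /o/; it ends in its nucleus with no coda, so it is open.

open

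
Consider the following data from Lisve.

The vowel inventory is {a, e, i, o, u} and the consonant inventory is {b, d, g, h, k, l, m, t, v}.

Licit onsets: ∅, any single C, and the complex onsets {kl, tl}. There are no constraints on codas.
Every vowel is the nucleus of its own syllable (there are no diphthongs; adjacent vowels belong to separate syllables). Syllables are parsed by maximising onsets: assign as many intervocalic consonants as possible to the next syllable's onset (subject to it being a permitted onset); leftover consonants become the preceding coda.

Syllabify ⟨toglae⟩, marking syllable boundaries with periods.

Vowels present: o, a, e; each is a nucleus, giving 3 syllables.
Between /o/ (V1) and /a/ (V2): /gl/; trying suffixes from longest down, /l/ is the first permitted one, so coda /g/ | onset /l/.
Between /a/ (V2) and /e/ (V3): nothing intervenes; syllable break is V.V.

tog.la.e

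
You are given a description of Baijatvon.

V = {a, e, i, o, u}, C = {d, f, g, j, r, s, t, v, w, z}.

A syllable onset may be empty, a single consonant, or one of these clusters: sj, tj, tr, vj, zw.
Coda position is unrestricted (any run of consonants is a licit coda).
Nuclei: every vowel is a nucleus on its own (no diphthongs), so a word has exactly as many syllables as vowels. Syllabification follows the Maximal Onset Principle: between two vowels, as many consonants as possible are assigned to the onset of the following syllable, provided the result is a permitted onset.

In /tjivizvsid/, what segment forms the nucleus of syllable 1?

i

Nuclei (vowels): i, i, i → 3 syllables.
The first nucleus (vowel 1 from the left) is /i/.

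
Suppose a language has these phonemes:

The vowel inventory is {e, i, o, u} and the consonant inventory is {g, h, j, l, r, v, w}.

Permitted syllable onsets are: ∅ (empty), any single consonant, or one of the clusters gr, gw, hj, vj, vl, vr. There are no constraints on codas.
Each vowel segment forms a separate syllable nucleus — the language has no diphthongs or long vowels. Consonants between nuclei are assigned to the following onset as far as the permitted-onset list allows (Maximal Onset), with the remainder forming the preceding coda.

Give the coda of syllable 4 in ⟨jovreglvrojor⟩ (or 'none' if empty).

r

The vowels are o, e, o, o — 4 nuclei, so 4 syllables.
σ1/σ2 boundary: /vr/ — entire cluster is a permitted onset → onset /vr/, coda ∅.
σ2/σ3 boundary: cluster /glvr/ — the longest permitted-onset suffix is /vr/; onset = /vr/, preceding coda = /gl/.
σ3/σ4 boundary: just /j/ — single C goes to the following onset.
Syllabification: jo.vregl.vro.jor.
Syllable 4 is /jor/: onset /j/, nucleus /o/, coda /r/.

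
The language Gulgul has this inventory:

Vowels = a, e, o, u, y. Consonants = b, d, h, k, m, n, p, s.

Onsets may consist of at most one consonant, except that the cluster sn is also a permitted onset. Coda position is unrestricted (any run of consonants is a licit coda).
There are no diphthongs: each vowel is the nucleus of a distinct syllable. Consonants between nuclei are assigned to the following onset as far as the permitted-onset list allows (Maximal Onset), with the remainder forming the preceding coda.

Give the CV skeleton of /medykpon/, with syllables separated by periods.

The vowels are e, y, o — 3 nuclei, so 3 syllables.
Between /e/ (V1) and /y/ (V2): just /d/ — single C goes to the following onset.
Between /y/ (V2) and /o/ (V3): /kp/; trying suffixes from longest down, /p/ is the first permitted one, so coda /k/ | onset /p/.
So the parse is me.dyk.pon.
Mapping each syllable to C/V: /me/ → CV, /dyk/ → CVC, /pon/ → CVC.

CV.CVC.CVC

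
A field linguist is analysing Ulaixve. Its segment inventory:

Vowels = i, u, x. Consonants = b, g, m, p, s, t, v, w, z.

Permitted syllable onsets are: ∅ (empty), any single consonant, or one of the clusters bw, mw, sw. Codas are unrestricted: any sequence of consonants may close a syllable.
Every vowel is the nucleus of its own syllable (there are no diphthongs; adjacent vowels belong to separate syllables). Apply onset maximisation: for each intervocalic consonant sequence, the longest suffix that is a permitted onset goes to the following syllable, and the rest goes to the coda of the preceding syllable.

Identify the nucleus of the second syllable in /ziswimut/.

Vowels present: i, i, u; each is a nucleus, giving 3 syllables.
The second nucleus (vowel 2 from the left) is /i/.

i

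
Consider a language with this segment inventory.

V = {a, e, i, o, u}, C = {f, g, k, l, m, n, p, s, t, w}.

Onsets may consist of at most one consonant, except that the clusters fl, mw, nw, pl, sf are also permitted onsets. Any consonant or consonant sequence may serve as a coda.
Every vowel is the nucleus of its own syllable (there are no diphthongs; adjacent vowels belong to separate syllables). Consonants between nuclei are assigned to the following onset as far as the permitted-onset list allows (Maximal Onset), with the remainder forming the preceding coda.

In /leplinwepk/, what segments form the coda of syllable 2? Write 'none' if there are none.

The vowels are e, i, e — 3 nuclei, so 3 syllables.
/e…i/ gap (V1→V2): /pl/ is a licit onset in full, so it all attaches to the next syllable.
/i…e/ gap (V2→V3): /nw/ — entire cluster is a permitted onset → onset /nw/, coda ∅.
Result: le.pli.nwepk.
Syllable 2 is /pli/: onset /pl/, nucleus /i/, coda ∅.

none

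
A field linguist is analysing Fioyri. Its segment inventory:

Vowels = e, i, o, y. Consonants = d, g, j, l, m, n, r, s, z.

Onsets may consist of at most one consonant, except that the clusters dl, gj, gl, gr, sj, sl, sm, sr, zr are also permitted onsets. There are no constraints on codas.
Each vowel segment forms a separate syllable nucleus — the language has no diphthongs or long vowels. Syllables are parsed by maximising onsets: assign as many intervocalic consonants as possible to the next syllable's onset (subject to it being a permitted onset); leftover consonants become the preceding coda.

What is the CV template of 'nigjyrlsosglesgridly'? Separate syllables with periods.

Vowels present: i, y, o, e, i, y; each is a nucleus, giving 6 syllables.
V1 /i/ – V2 /y/: cluster /gj/ — /gj/ is itself a permitted onset, so the whole cluster goes right; preceding coda = ∅.
V2 /y/ – V3 /o/: cluster /rls/ — the longest permitted-onset suffix is /s/; onset = /s/, preceding coda = /rl/.
V3 /o/ – V4 /e/: /sgl/ splits as /s/ + /gl/ (/gl/ is the longest suffix that is a licit onset).
V4 /e/ – V5 /i/: /sgr/ splits as /s/ + /gr/ (/gr/ is the longest suffix that is a licit onset).
V5 /i/ – V6 /y/: cluster /dl/ — /dl/ is itself a permitted onset, so the whole cluster goes right; preceding coda = ∅.
So the parse is ni.gjyrl.sos.gles.gri.dly.
Mapping each syllable to C/V: /ni/ → CV, /gjyrl/ → CCVCC, /sos/ → CVC, /gles/ → CCVC, /gri/ → CCV, /dly/ → CCV.

CV.CCVCC.CVC.CCVC.CCV.CCV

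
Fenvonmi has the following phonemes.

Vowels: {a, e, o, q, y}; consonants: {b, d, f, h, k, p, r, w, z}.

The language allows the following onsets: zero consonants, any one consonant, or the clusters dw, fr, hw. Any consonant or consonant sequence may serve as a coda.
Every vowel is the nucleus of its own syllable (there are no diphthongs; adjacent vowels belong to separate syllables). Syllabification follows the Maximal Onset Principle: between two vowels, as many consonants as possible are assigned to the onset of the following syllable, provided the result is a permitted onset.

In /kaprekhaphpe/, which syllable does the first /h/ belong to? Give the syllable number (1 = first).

3

Vowels present: a, e, a, e; each is a nucleus, giving 4 syllables.
V1 /a/ – V2 /e/: /pr/ — longest licit onset from the right is /r/, leaving /p/ as coda.
V2 /e/ – V3 /a/: /kh/ — longest licit onset from the right is /h/, leaving /k/ as coda.
V3 /a/ – V4 /e/: cluster /php/ — the longest permitted-onset suffix is /p/; onset = /p/, preceding coda = /ph/.
Result: kap.rek.haph.pe.
The first /h/ is in the onset of syllable 3 (/haph/).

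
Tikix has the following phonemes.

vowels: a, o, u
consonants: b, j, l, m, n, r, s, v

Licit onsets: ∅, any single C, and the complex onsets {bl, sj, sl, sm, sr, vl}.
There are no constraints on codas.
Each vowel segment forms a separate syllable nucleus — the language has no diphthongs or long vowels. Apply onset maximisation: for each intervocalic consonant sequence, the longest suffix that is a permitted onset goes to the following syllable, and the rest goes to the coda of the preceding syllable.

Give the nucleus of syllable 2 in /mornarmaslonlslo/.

a

The vowels are o, a, a, o, o — 5 nuclei, so 5 syllables.
The second nucleus (vowel 2 from the left) is /a/.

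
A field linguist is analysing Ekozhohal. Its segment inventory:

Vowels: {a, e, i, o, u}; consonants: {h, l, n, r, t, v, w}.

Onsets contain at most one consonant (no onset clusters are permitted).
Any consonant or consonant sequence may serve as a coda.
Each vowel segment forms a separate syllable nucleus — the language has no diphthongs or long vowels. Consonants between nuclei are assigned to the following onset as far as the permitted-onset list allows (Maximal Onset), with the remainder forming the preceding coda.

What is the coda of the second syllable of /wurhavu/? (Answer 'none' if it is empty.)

none

Nuclei (vowels): u, a, u → 3 syllables.
σ1/σ2 boundary: /rh/ — longest licit onset from the right is /h/, leaving /r/ as coda.
σ2/σ3 boundary: /v/ is a single consonant, so it becomes the next onset.
Putting it together: wur.ha.vu.
Syllable 2 is /ha/: onset /h/, nucleus /a/, coda ∅.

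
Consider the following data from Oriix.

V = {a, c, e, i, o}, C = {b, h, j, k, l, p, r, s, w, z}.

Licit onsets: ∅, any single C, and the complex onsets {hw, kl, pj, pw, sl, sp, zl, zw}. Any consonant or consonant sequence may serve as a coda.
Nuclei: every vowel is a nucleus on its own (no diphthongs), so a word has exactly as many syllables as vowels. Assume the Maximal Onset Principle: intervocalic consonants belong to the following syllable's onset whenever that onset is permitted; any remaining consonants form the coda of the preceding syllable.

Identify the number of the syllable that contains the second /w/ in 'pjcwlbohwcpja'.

3

The vowels are c, o, c, a — 4 nuclei, so 4 syllables.
Between /c/ (V1) and /o/ (V2): /wlb/ — longest licit onset from the right is /b/, leaving /wl/ as coda.
Between /o/ (V2) and /c/ (V3): /hw/ — entire cluster is a permitted onset → onset /hw/, coda ∅.
Between /c/ (V3) and /a/ (V4): cluster /pj/ — /pj/ is itself a permitted onset, so the whole cluster goes right; preceding coda = ∅.
Syllabification: pjcwl.bo.hwc.pja.
The second /w/ is in the onset of syllable 3 (/hwc/).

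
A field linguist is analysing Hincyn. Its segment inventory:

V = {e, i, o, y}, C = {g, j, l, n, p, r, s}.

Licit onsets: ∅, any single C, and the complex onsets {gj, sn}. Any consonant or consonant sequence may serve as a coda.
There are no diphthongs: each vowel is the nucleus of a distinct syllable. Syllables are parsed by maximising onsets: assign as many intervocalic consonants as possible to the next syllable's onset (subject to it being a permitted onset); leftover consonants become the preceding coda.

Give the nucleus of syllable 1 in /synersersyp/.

Vowels present: y, e, e, y; each is a nucleus, giving 4 syllables.
The first nucleus (vowel 1 from the left) is /y/.

y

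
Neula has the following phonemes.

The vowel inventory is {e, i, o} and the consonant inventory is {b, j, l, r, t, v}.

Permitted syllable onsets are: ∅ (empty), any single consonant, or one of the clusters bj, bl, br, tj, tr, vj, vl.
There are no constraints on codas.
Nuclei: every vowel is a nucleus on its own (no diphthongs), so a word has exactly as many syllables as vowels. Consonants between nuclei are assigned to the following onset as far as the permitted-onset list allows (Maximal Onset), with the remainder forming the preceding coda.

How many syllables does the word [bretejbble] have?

The vowels are e, e, e — 3 nuclei, so 3 syllables.

3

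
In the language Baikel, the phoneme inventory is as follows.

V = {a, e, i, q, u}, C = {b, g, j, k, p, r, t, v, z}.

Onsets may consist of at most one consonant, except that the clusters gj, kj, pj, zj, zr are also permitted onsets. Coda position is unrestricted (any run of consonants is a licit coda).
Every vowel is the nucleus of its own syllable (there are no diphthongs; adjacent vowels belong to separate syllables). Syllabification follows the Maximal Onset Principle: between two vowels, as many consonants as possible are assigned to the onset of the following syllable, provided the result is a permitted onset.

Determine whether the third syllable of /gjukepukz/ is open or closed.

The vowels are u, e, u — 3 nuclei, so 3 syllables.
σ1/σ2 boundary: just /k/ — single C goes to the following onset.
σ2/σ3 boundary: /p/ → onset of the next syllable (single consonants are always licit onsets).
Result: gju.ke.pukz.
Syllable 3 is /pukz/ with coda /kz/, so it is closed.

closed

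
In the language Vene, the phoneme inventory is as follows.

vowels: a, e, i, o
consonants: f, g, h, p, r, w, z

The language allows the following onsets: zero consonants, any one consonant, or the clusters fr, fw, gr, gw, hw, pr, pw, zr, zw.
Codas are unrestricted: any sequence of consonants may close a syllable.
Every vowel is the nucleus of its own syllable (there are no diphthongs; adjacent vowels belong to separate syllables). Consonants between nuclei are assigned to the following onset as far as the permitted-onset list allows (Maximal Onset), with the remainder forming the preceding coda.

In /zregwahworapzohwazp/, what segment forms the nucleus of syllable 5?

Nuclei (vowels): e, a, o, a, o, a → 6 syllables.
The fifth nucleus (vowel 5 from the left) is /o/.

o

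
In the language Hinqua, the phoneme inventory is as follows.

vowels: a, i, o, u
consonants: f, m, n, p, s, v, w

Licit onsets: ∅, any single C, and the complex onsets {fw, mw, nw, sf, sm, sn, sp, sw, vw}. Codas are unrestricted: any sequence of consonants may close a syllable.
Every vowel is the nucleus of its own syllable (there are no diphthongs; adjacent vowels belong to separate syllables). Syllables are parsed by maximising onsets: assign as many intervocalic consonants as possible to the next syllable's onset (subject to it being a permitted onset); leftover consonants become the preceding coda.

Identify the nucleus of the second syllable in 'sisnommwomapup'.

o

Vowels present: i, o, o, a, u; each is a nucleus, giving 5 syllables.
The second nucleus (vowel 2 from the left) is /o/.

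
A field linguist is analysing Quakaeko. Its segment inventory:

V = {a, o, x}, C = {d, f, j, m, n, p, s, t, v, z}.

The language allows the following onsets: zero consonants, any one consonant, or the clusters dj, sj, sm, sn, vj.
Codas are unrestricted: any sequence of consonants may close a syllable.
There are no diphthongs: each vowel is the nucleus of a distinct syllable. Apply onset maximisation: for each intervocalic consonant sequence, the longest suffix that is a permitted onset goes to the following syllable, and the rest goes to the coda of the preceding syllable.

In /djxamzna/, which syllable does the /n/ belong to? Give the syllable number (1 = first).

Vowels present: x, a, a; each is a nucleus, giving 3 syllables.
σ1/σ2 boundary: hiatus — the boundary sits between the two vowels.
σ2/σ3 boundary: /mzn/ — longest licit onset from the right is /n/, leaving /mz/ as coda.
Result: djx.amz.na.
The /n/ is in the onset of syllable 3 (/na/).

3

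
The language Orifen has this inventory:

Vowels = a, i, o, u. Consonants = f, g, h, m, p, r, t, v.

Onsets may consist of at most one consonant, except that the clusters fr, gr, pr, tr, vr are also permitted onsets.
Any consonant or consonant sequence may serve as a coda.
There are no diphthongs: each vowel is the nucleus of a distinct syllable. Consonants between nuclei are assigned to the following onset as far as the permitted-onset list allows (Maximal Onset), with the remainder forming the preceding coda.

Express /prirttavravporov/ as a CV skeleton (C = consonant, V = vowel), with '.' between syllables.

Vowels present: i, a, a, o, o; each is a nucleus, giving 5 syllables.
σ1/σ2 boundary: cluster /rtt/ — the longest permitted-onset suffix is /t/; onset = /t/, preceding coda = /rt/.
σ2/σ3 boundary: cluster /vr/ — /vr/ is itself a permitted onset, so the whole cluster goes right; preceding coda = ∅.
σ3/σ4 boundary: /vp/ splits as /v/ + /p/ (/p/ is the longest suffix that is a licit onset).
σ4/σ5 boundary: /r/ → onset of the next syllable (single consonants are always licit onsets).
Putting it together: prirt.ta.vrav.po.rov.
Mapping each syllable to C/V: /prirt/ → CCVCC, /ta/ → CV, /vrav/ → CCVC, /po/ → CV, /rov/ → CVC.

CCVCC.CV.CCVC.CV.CVC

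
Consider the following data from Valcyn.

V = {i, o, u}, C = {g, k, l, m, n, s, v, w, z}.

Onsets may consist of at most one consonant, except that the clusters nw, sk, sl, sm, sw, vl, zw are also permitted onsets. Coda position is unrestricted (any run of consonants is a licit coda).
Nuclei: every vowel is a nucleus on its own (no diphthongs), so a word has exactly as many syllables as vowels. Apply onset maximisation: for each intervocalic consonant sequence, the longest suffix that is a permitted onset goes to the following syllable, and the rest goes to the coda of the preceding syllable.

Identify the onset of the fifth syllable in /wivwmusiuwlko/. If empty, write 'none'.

k

Nuclei (vowels): i, u, i, u, o → 5 syllables.
/i…u/ gap (V1→V2): cluster /vwm/ — the longest permitted-onset suffix is /m/; onset = /m/, preceding coda = /vw/.
/u…i/ gap (V2→V3): /s/ → onset of the next syllable (single consonants are always licit onsets).
/i…u/ gap (V3→V4): nothing intervenes; syllable break is V.V.
/u…o/ gap (V4→V5): /wlk/ — longest licit onset from the right is /k/, leaving /wl/ as coda.
Syllabification: wivw.mu.si.uwl.ko.
Syllable 5 is /ko/: onset /k/, nucleus /o/, coda ∅.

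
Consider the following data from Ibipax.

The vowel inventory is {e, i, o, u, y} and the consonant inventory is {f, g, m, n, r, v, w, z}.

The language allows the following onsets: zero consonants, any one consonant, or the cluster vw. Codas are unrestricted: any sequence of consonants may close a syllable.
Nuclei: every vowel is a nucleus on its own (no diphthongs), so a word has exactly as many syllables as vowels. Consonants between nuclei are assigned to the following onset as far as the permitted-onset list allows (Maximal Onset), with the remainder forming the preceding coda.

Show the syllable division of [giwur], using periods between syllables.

Vowels present: i, u; each is a nucleus, giving 2 syllables.
σ1/σ2 boundary: just /w/ — single C goes to the following onset.

gi.wur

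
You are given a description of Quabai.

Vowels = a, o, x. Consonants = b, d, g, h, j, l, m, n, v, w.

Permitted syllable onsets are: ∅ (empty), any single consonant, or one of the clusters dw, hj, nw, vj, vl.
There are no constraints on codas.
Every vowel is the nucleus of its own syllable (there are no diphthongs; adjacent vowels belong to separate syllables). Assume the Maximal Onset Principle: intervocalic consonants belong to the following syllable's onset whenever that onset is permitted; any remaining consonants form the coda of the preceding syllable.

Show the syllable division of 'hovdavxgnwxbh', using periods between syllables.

hov.da.vxg.nwxbh

Nuclei (vowels): o, a, x, x → 4 syllables.
/o…a/ gap (V1→V2): /vd/ — longest licit onset from the right is /d/, leaving /v/ as coda.
/a…x/ gap (V2→V3): just /v/ — single C goes to the following onset.
/x…x/ gap (V3→V4): /gnw/ — longest licit onset from the right is /nw/, leaving /g/ as coda.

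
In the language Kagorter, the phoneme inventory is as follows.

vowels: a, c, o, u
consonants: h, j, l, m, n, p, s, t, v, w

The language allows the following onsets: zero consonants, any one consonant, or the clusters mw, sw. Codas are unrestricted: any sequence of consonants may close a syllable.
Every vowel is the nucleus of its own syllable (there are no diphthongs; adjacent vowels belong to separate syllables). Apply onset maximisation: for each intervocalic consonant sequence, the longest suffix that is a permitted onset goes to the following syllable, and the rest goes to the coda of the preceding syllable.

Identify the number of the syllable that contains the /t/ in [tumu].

1

Vowels present: u, u; each is a nucleus, giving 2 syllables.
σ1/σ2 boundary: /m/ → onset of the next syllable (single consonants are always licit onsets).
Result: tu.mu.
The /t/ is in the onset of syllable 1 (/tu/).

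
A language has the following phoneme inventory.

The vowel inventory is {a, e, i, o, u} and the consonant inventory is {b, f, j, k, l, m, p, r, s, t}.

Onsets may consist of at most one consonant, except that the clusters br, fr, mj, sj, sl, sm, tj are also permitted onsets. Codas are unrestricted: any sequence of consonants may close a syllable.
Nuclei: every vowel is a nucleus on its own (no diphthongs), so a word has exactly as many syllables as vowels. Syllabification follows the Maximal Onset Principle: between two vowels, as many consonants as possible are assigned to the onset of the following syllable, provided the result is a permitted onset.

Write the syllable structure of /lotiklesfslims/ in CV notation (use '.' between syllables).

Vowels present: o, i, e, i; each is a nucleus, giving 4 syllables.
σ1/σ2 boundary: /t/ is a single consonant, so it becomes the next onset.
σ2/σ3 boundary: /kl/ splits as /k/ + /l/ (/l/ is the longest suffix that is a licit onset).
σ3/σ4 boundary: /sfsl/; trying suffixes from longest down, /sl/ is the first permitted one, so coda /sf/ | onset /sl/.
So the parse is lo.tik.lesf.slims.
Mapping each syllable to C/V: /lo/ → CV, /tik/ → CVC, /lesf/ → CVCC, /slims/ → CCVCC.

CV.CVC.CVCC.CCVCC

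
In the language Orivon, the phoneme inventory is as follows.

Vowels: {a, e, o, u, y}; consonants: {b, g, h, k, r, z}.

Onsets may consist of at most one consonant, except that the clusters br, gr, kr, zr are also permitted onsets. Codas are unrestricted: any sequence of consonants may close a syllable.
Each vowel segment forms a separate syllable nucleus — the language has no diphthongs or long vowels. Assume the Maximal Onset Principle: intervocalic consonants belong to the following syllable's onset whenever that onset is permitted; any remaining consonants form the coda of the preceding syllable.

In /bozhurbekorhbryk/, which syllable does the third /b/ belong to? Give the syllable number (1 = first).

Vowels present: o, u, e, o, y; each is a nucleus, giving 5 syllables.
Between /o/ (V1) and /u/ (V2): /zh/; trying suffixes from longest down, /h/ is the first permitted one, so coda /z/ | onset /h/.
Between /u/ (V2) and /e/ (V3): /rb/ splits as /r/ + /b/ (/b/ is the longest suffix that is a licit onset).
Between /e/ (V3) and /o/ (V4): /k/ → onset of the next syllable (single consonants are always licit onsets).
Between /o/ (V4) and /y/ (V5): cluster /rhbr/ — the longest permitted-onset suffix is /br/; onset = /br/, preceding coda = /rh/.
Syllabification: boz.hur.be.korh.bryk.
The third /b/ is in the onset of syllable 5 (/bryk/).

5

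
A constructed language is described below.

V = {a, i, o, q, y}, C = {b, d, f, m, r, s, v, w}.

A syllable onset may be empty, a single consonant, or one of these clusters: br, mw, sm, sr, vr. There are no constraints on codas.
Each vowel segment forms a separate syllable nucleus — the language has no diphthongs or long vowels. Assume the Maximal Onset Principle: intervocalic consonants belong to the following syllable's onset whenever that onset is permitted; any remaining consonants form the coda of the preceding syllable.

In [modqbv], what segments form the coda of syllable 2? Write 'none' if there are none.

Nuclei (vowels): o, q → 2 syllables.
V1 /o/ – V2 /q/: just /d/ — single C goes to the following onset.
Result: mo.dqbv.
Syllable 2 is /dqbv/: onset /d/, nucleus /q/, coda /bv/.

bv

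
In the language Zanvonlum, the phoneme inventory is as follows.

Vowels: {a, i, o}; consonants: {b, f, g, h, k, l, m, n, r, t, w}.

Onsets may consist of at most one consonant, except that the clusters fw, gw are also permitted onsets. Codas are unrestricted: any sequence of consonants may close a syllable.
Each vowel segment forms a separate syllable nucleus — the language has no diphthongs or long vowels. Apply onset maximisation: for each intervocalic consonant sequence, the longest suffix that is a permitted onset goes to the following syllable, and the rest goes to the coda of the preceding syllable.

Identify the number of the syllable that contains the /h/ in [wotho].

2

The vowels are o, o — 2 nuclei, so 2 syllables.
Between /o/ (V1) and /o/ (V2): cluster /th/ — the longest permitted-onset suffix is /h/; onset = /h/, preceding coda = /t/.
Putting it together: wot.ho.
The /h/ is in the onset of syllable 2 (/ho/).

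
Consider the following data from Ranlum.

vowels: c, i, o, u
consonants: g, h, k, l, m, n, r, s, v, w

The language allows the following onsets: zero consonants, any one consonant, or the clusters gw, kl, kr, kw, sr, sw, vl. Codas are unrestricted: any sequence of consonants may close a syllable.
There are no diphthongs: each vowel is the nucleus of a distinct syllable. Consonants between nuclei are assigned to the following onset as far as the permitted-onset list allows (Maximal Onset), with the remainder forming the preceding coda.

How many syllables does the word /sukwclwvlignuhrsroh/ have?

Nuclei (vowels): u, c, i, u, o → 5 syllables.

5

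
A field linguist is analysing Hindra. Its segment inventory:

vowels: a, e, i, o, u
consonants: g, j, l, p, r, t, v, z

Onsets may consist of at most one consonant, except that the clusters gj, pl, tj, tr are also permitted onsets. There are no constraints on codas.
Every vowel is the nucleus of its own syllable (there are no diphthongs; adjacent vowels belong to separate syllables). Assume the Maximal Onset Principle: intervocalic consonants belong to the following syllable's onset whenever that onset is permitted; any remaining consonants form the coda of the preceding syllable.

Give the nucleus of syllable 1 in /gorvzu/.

o

The vowels are o, u — 2 nuclei, so 2 syllables.
The first nucleus (vowel 1 from the left) is /o/.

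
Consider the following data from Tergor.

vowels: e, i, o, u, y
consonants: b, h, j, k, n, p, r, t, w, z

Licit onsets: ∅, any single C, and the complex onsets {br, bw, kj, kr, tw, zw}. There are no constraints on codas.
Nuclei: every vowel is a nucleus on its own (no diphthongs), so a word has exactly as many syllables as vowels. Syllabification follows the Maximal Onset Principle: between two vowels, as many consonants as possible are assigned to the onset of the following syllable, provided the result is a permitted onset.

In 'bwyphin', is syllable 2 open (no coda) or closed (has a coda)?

Vowels present: y, i; each is a nucleus, giving 2 syllables.
/y…i/ gap (V1→V2): /ph/; trying suffixes from longest down, /h/ is the first permitted one, so coda /p/ | onset /h/.
So the parse is bwyp.hin.
Syllable 2 is /hin/ with coda /n/, so it is closed.

closed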